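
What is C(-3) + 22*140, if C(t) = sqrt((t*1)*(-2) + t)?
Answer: 3080 + sqrt(3) ≈ 3081.7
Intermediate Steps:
C(t) = sqrt(-t) (C(t) = sqrt(t*(-2) + t) = sqrt(-2*t + t) = sqrt(-t))
C(-3) + 22*140 = sqrt(-1*(-3)) + 22*140 = sqrt(3) + 3080 = 3080 + sqrt(3)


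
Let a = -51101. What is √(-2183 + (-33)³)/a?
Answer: -2*I*√9530/51101 ≈ -0.0038207*I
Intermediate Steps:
√(-2183 + (-33)³)/a = √(-2183 + (-33)³)/(-51101) = √(-2183 - 35937)*(-1/51101) = √(-38120)*(-1/51101) = (2*I*√9530)*(-1/51101) = -2*I*√9530/51101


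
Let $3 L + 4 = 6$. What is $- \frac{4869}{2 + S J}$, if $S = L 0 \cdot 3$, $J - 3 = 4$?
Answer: $- \frac{4869}{2} \approx -2434.5$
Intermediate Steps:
$L = \frac{2}{3}$ ($L = - \frac{4}{3} + \frac{1}{3} \cdot 6 = - \frac{4}{3} + 2 = \frac{2}{3} \approx 0.66667$)
$J = 7$ ($J = 3 + 4 = 7$)
$S = 0$ ($S = \frac{2}{3} \cdot 0 \cdot 3 = 0 \cdot 3 = 0$)
$- \frac{4869}{2 + S J} = - \frac{4869}{2 + 0 \cdot 7} = - \frac{4869}{2 + 0} = - \frac{4869}{2}$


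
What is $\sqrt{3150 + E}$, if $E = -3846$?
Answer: $2 i \sqrt{174} \approx 26.382 i$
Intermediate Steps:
$\sqrt{3150 + E} = \sqrt{3150 - 3846} = \sqrt{-696} = 2 i \sqrt{174}$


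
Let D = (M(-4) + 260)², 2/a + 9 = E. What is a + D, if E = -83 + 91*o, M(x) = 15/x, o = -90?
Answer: 4350638109/66256 ≈ 65664.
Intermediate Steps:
E = -8273 (E = -83 + 91*(-90) = -83 - 8190 = -8273)
a = -1/4141 (a = 2/(-9 - 8273) = 2/(-8282) = 2*(-1/8282) = -1/4141 ≈ -0.00024149)
D = 1050625/16 (D = (15/(-4) + 260)² = (15*(-¼) + 260)² = (-15/4 + 260)² = (1025/4)² = 1050625/16 ≈ 65664.)
a + D = -1/4141 + 1050625/16 = 4350638109/66256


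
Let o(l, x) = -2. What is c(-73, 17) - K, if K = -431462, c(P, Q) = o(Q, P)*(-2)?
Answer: 431466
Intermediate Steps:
c(P, Q) = 4 (c(P, Q) = -2*(-2) = 4)
c(-73, 17) - K = 4 - 1*(-431462) = 4 + 431462 = 431466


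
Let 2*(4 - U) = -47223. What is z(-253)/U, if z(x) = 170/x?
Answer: -340/11949443 ≈ -2.8453e-5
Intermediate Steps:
U = 47231/2 (U = 4 - 1/2*(-47223) = 4 + 47223/2 = 47231/2 ≈ 23616.)
z(-253)/U = (170/(-253))/(47231/2) = (170*(-1/253))*(2/47231) = -170/253*2/47231 = -340/11949443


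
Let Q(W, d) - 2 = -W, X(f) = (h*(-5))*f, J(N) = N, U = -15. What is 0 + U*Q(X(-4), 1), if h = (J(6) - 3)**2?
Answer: 2670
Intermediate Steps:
h = 9 (h = (6 - 3)**2 = 3**2 = 9)
X(f) = -45*f (X(f) = (9*(-5))*f = -45*f)
Q(W, d) = 2 - W
0 + U*Q(X(-4), 1) = 0 - 15*(2 - (-45)*(-4)) = 0 - 15*(2 - 1*180) = 0 - 15*(2 - 180) = 0 - 15*(-178) = 0 + 2670 = 2670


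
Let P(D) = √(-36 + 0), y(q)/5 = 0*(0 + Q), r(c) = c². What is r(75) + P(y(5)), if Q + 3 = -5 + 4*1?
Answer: 5625 + 6*I ≈ 5625.0 + 6.0*I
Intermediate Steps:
Q = -4 (Q = -3 + (-5 + 4*1) = -3 + (-5 + 4) = -3 - 1 = -4)
y(q) = 0 (y(q) = 5*(0*(0 - 4)) = 5*(0*(-4)) = 5*0 = 0)
P(D) = 6*I (P(D) = √(-36) = 6*I)
r(75) + P(y(5)) = 75² + 6*I = 5625 + 6*I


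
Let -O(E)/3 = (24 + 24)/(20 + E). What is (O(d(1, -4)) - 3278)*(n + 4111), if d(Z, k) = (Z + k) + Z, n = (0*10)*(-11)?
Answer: -13508746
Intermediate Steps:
n = 0 (n = 0*(-11) = 0)
d(Z, k) = k + 2*Z
O(E) = -144/(20 + E) (O(E) = -3*(24 + 24)/(20 + E) = -144/(20 + E))
(O(d(1, -4)) - 3278)*(n + 4111) = (-144/(20 + (-4 + 2*1)) - 3278)*(0 + 4111) = (-144/(20 + (-4 + 2)) - 3278)*4111 = (-144/(20 - 2) - 3278)*4111 = (-144/18 - 3278)*4111 = (-144*1/18 - 3278)*4111 = (-8 - 3278)*4111 = -3286*4111 = -13508746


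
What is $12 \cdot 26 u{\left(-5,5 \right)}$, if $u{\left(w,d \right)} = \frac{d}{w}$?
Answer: $-312$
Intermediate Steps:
$12 \cdot 26 u{\left(-5,5 \right)} = 12 \cdot 26 \frac{5}{-5} = 312 \cdot 5 \left(- \frac{1}{5}\right) = 312 \left(-1\right) = -312$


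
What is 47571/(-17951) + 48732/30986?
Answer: -299623437/278114843 ≈ -1.0773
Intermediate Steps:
47571/(-17951) + 48732/30986 = 47571*(-1/17951) + 48732*(1/30986) = -47571/17951 + 24366/15493 = -299623437/278114843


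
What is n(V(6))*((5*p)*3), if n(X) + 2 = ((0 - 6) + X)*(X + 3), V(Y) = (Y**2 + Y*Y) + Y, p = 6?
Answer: 524700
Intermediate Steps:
V(Y) = Y + 2*Y**2 (V(Y) = (Y**2 + Y**2) + Y = 2*Y**2 + Y = Y + 2*Y**2)
n(X) = -2 + (-6 + X)*(3 + X) (n(X) = -2 + ((0 - 6) + X)*(X + 3) = -2 + (-6 + X)*(3 + X))
n(V(6))*((5*p)*3) = (-20 + (6*(1 + 2*6))**2 - 18*(1 + 2*6))*((5*6)*3) = (-20 + (6*(1 + 12))**2 - 18*(1 + 12))*(30*3) = (-20 + (6*13)**2 - 18*13)*90 = (-20 + 78**2 - 3*78)*90 = (-20 + 6084 - 234)*90 = 5830*90 = 524700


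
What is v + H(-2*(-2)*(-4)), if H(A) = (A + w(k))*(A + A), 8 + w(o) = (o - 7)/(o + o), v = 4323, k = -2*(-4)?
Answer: 5089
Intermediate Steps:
k = 8
w(o) = -8 + (-7 + o)/(2*o) (w(o) = -8 + (o - 7)/(o + o) = -8 + (-7 + o)/((2*o)) = -8 + (-7 + o)*(1/(2*o)) = -8 + (-7 + o)/(2*o))
H(A) = 2*A*(-127/16 + A) (H(A) = (A + (½)*(-7 - 15*8)/8)*(A + A) = (A + (½)*(⅛)*(-7 - 120))*(2*A) = (A + (½)*(⅛)*(-127))*(2*A) = (A - 127/16)*(2*A) = (-127/16 + A)*(2*A) = 2*A*(-127/16 + A))
v + H(-2*(-2)*(-4)) = 4323 + (-2*(-2)*(-4))*(-127 + 16*(-2*(-2)*(-4)))/8 = 4323 + (4*(-4))*(-127 + 16*(4*(-4)))/8 = 4323 + (⅛)*(-16)*(-127 + 16*(-16)) = 4323 + (⅛)*(-16)*(-127 - 256) = 4323 + (⅛)*(-16)*(-383) = 4323 + 766 = 5089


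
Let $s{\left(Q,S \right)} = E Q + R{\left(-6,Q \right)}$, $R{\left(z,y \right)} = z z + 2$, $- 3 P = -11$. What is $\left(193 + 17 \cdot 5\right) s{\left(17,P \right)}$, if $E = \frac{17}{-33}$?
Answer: $\frac{268270}{33} \approx 8129.4$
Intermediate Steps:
$P = \frac{11}{3}$ ($P = \left(- \frac{1}{3}\right) \left(-11\right) = \frac{11}{3} \approx 3.6667$)
$E = - \frac{17}{33}$ ($E = 17 \left(- \frac{1}{33}\right) = - \frac{17}{33} \approx -0.51515$)
$R{\left(z,y \right)} = 2 + z^{2}$ ($R{\left(z,y \right)} = z^{2} + 2 = 2 + z^{2}$)
$s{\left(Q,S \right)} = 38 - \frac{17 Q}{33}$ ($s{\left(Q,S \right)} = - \frac{17 Q}{33} + \left(2 + \left(-6\right)^{2}\right) = - \frac{17 Q}{33} + \left(2 + 36\right) = - \frac{17 Q}{33} + 38 = 38 - \frac{17 Q}{33}$)
$\left(193 + 17 \cdot 5\right) s{\left(17,P \right)} = \left(193 + 17 \cdot 5\right) \left(38 - \frac{289}{33}\right) = \left(193 + 85\right) \left(38 - \frac{289}{33}\right) = 278 \cdot \frac{965}{33} = \frac{268270}{33}$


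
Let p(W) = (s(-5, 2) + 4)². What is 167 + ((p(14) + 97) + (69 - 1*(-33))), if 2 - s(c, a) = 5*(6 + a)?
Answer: 1522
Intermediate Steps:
s(c, a) = -28 - 5*a (s(c, a) = 2 - 5*(6 + a) = 2 - (30 + 5*a) = 2 + (-30 - 5*a) = -28 - 5*a)
p(W) = 1156 (p(W) = ((-28 - 5*2) + 4)² = ((-28 - 10) + 4)² = (-38 + 4)² = (-34)² = 1156)
167 + ((p(14) + 97) + (69 - 1*(-33))) = 167 + ((1156 + 97) + (69 - 1*(-33))) = 167 + (1253 + (69 + 33)) = 167 + (1253 + 102) = 167 + 1355 = 1522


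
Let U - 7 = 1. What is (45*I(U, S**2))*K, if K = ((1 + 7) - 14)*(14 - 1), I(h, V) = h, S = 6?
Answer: -28080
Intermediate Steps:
U = 8 (U = 7 + 1 = 8)
K = -78 (K = (8 - 14)*13 = -6*13 = -78)
(45*I(U, S**2))*K = (45*8)*(-78) = 360*(-78) = -28080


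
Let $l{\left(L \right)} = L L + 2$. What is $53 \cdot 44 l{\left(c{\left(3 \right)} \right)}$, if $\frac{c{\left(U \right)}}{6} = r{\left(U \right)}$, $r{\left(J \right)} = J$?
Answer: $760232$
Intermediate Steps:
$c{\left(U \right)} = 6 U$
$l{\left(L \right)} = 2 + L^{2}$ ($l{\left(L \right)} = L^{2} + 2 = 2 + L^{2}$)
$53 \cdot 44 l{\left(c{\left(3 \right)} \right)} = 53 \cdot 44 \left(2 + \left(6 \cdot 3\right)^{2}\right) = 2332 \left(2 + 18^{2}\right) = 2332 \left(2 + 324\right) = 2332 \cdot 326 = 760232$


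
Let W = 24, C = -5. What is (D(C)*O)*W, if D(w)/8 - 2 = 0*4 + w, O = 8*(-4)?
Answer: 18432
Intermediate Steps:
O = -32
D(w) = 16 + 8*w (D(w) = 16 + 8*(0*4 + w) = 16 + 8*(0 + w) = 16 + 8*w)
(D(C)*O)*W = ((16 + 8*(-5))*(-32))*24 = ((16 - 40)*(-32))*24 = -24*(-32)*24 = 768*24 = 18432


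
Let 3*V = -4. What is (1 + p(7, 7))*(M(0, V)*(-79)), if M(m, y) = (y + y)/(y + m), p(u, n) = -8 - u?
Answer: 2212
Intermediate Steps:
V = -4/3 (V = (⅓)*(-4) = -4/3 ≈ -1.3333)
M(m, y) = 2*y/(m + y) (M(m, y) = (2*y)/(m + y) = 2*y/(m + y))
(1 + p(7, 7))*(M(0, V)*(-79)) = (1 + (-8 - 1*7))*((2*(-4/3)/(0 - 4/3))*(-79)) = (1 + (-8 - 7))*((2*(-4/3)/(-4/3))*(-79)) = (1 - 15)*((2*(-4/3)*(-¾))*(-79)) = -28*(-79) = -14*(-158) = 2212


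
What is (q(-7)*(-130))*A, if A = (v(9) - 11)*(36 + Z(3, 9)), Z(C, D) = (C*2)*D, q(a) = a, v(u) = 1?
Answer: -819000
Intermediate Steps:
Z(C, D) = 2*C*D (Z(C, D) = (2*C)*D = 2*C*D)
A = -900 (A = (1 - 11)*(36 + 2*3*9) = -10*(36 + 54) = -10*90 = -900)
(q(-7)*(-130))*A = -7*(-130)*(-900) = 910*(-900) = -819000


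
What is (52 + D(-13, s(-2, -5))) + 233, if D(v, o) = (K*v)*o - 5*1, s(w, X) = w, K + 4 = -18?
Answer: -292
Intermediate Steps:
K = -22 (K = -4 - 18 = -22)
D(v, o) = -5 - 22*o*v (D(v, o) = (-22*v)*o - 5*1 = -22*o*v - 5 = -5 - 22*o*v)
(52 + D(-13, s(-2, -5))) + 233 = (52 + (-5 - 22*(-2)*(-13))) + 233 = (52 + (-5 - 572)) + 233 = (52 - 577) + 233 = -525 + 233 = -292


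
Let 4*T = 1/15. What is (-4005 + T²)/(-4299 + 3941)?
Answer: 14417999/1288800 ≈ 11.187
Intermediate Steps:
T = 1/60 (T = (¼)/15 = (¼)*(1/15) = 1/60 ≈ 0.016667)
(-4005 + T²)/(-4299 + 3941) = (-4005 + (1/60)²)/(-4299 + 3941) = (-4005 + 1/3600)/(-358) = -14417999/3600*(-1/358) = 14417999/1288800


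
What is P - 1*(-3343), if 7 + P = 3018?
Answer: 6354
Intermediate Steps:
P = 3011 (P = -7 + 3018 = 3011)
P - 1*(-3343) = 3011 - 1*(-3343) = 3011 + 3343 = 6354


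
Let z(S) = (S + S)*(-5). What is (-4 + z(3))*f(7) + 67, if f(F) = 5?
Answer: -103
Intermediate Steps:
z(S) = -10*S (z(S) = (2*S)*(-5) = -10*S)
(-4 + z(3))*f(7) + 67 = (-4 - 10*3)*5 + 67 = (-4 - 30)*5 + 67 = -34*5 + 67 = -170 + 67 = -103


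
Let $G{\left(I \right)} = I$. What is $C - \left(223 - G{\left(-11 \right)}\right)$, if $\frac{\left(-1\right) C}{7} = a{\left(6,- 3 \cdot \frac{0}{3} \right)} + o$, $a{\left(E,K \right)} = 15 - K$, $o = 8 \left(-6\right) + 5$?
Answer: $-38$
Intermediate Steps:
$o = -43$ ($o = -48 + 5 = -43$)
$C = 196$ ($C = - 7 \left(\left(15 - - 3 \cdot \frac{0}{3}\right) - 43\right) = - 7 \left(\left(15 - - 3 \cdot 0 \cdot \frac{1}{3}\right) - 43\right) = - 7 \left(\left(15 - \left(-3\right) 0\right) - 43\right) = - 7 \left(\left(15 - 0\right) - 43\right) = - 7 \left(\left(15 + 0\right) - 43\right) = - 7 \left(15 - 43\right) = \left(-7\right) \left(-28\right) = 196$)
$C - \left(223 - G{\left(-11 \right)}\right) = 196 - \left(223 - -11\right) = 196 - \left(223 + 11\right) = 196 - 234 = -38$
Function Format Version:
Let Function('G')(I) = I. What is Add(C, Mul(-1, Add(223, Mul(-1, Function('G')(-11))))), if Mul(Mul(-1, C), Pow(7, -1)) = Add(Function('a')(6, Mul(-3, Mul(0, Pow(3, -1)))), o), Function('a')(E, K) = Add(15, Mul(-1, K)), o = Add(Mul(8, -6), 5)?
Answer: -38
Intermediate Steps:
o = -43 (o = Add(-48, 5) = -43)
C = 196 (C = Mul(-7, Add(Add(15, Mul(-1, Mul(-3, Mul(0, Pow(3, -1))))), -43)) = Mul(-7, Add(Add(15, Mul(-1, Mul(-3, Mul(0, Rational(1, 3))))), -43)) = Mul(-7, Add(Add(15, Mul(-1, Mul(-3, 0))), -43)) = Mul(-7, Add(Add(15, Mul(-1, 0)), -43)) = Mul(-7, Add(Add(15, 0), -43)) = Mul(-7, Add(15, -43)) = Mul(-7, -28) = 196)
Add(C, Mul(-1, Add(223, Mul(-1, Function('G')(-11))))) = Add(196, Mul(-1, Add(223, Mul(-1, -11)))) = Add(196, Mul(-1, Add(223, 11))) = Add(196, Mul(-1, 234)) = Add(196, -234) = -38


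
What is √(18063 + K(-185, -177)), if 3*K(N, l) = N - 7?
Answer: √17999 ≈ 134.16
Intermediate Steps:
K(N, l) = -7/3 + N/3 (K(N, l) = (N - 7)/3 = (-7 + N)/3 = -7/3 + N/3)
√(18063 + K(-185, -177)) = √(18063 + (-7/3 + (⅓)*(-185))) = √(18063 + (-7/3 - 185/3)) = √(18063 - 64) = √17999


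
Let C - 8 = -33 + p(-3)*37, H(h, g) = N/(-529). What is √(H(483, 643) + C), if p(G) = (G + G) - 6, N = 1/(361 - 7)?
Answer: I*√31091025270/8142 ≈ 21.656*I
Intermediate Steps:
N = 1/354 ≈ 0.0028249
H(h, g) = -1/187266 (H(h, g) = (1/354)/(-529) = (1/354)*(-1/529) = -1/187266)
p(G) = -6 + 2*G (p(G) = 2*G - 6 = -6 + 2*G)
C = -469 (C = 8 + (-33 + (-6 + 2*(-3))*37) = 8 + (-33 + (-6 - 6)*37) = 8 + (-33 - 12*37) = 8 + (-33 - 444) = 8 - 477 = -469)
√(H(483, 643) + C) = √(-1/187266 - 469) = √(-87827755/187266) = I*√31091025270/8142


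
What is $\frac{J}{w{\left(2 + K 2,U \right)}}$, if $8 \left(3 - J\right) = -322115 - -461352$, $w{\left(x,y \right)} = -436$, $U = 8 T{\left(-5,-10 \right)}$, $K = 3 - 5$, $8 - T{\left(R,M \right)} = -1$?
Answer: $\frac{139213}{3488} \approx 39.912$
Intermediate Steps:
$T{\left(R,M \right)} = 9$ ($T{\left(R,M \right)} = 8 - -1 = 8 + 1 = 9$)
$K = -2$
$U = 72$ ($U = 8 \cdot 9 = 72$)
$J = - \frac{139213}{8}$ ($J = 3 - \frac{-322115 - -461352}{8} = 3 - \frac{-322115 + 461352}{8} = 3 - \frac{139237}{8} = - \frac{139213}{8} \approx -17402.0$)
$\frac{J}{w{\left(2 + K 2,U \right)}} = - \frac{139213}{8 \left(-436\right)} = \left(- \frac{139213}{8}\right) \left(- \frac{1}{436}\right) = \frac{139213}{3488}$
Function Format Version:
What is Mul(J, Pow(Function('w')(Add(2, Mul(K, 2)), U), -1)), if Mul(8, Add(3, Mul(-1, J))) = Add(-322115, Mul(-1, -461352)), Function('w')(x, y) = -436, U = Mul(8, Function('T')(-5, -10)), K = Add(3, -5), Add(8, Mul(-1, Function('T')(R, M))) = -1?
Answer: Rational(139213, 3488) ≈ 39.912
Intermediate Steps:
Function('T')(R, M) = 9 (Function('T')(R, M) = Add(8, Mul(-1, -1)) = Add(8, 1) = 9)
K = -2
U = 72 (U = Mul(8, 9) = 72)
J = Rational(-139213, 8) (J = Add(3, Mul(Rational(-1, 8), Add(-322115, Mul(-1, -461352)))) = Add(3, Mul(Rational(-1, 8), Add(-322115, 461352))) = Add(3, Mul(Rational(-1, 8), 139237)) = Add(3, Rational(-139237, 8)) = Rational(-139213, 8) ≈ -17402.)
Mul(J, Pow(Function('w')(Add(2, Mul(K, 2)), U), -1)) = Mul(Rational(-139213, 8), Pow(-436, -1)) = Mul(Rational(-139213, 8), Rational(-1, 436)) = Rational(139213, 3488)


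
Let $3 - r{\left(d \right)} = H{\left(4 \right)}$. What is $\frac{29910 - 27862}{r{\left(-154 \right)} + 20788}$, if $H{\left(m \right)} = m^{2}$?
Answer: $\frac{2048}{20775} \approx 0.09858$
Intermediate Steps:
$r{\left(d \right)} = -13$ ($r{\left(d \right)} = 3 - 4^{2} = 3 - 16 = -13$)
$\frac{29910 - 27862}{r{\left(-154 \right)} + 20788} = \frac{29910 - 27862}{-13 + 20788} = \frac{2048}{20775}$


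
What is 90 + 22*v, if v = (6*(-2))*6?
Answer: -1494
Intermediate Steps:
v = -72 (v = -12*6 = -72)
90 + 22*v = 90 + 22*(-72) = 90 - 1584 = -1494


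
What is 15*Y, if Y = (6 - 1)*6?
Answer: 450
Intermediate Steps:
Y = 30 (Y = 5*6 = 30)
15*Y = 15*30 = 450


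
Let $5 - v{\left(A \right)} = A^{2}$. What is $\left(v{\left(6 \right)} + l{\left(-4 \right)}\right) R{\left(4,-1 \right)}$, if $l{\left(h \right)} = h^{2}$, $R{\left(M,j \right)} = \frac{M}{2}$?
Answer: $-30$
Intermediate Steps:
$R{\left(M,j \right)} = \frac{M}{2}$ ($R{\left(M,j \right)} = M \frac{1}{2} = \frac{M}{2}$)
$v{\left(A \right)} = 5 - A^{2}$
$\left(v{\left(6 \right)} + l{\left(-4 \right)}\right) R{\left(4,-1 \right)} = \left(\left(5 - 6^{2}\right) + \left(-4\right)^{2}\right) \frac{1}{2} \cdot 4 = \left(\left(5 - 36\right) + 16\right) 2 = \left(-31 + 16\right) 2 = \left(-15\right) 2 = -30$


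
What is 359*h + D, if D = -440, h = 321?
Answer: 114799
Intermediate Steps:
359*h + D = 359*321 - 440 = 115239 - 440 = 114799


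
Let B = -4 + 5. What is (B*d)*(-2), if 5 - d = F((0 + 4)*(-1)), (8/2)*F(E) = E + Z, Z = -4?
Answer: -14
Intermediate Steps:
B = 1
F(E) = -1 + E/4 (F(E) = (E - 4)/4 = (-4 + E)/4 = -1 + E/4)
d = 7 (d = 5 - (-1 + ((0 + 4)*(-1))/4) = 5 - (-1 + (4*(-1))/4) = 5 - (-1 + (¼)*(-4)) = 5 - (-1 - 1) = 5 - 1*(-2) = 5 + 2 = 7)
(B*d)*(-2) = (1*7)*(-2) = 7*(-2) = -14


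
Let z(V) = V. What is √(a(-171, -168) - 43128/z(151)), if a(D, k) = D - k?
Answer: I*√6580731/151 ≈ 16.989*I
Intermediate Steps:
√(a(-171, -168) - 43128/z(151)) = √((-171 - 1*(-168)) - 43128/151) = √((-171 + 168) - 43128*1/151) = √(-3 - 43128/151) = √(-43581/151) = I*√6580731/151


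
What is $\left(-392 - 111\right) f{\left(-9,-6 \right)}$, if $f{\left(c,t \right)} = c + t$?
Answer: $7545$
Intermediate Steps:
$\left(-392 - 111\right) f{\left(-9,-6 \right)} = \left(-392 - 111\right) \left(-9 - 6\right) = \left(-503\right) \left(-15\right) = 7545$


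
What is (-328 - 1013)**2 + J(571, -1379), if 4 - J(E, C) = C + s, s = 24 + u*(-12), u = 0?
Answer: 1799640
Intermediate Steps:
s = 24 (s = 24 + 0*(-12) = 24 + 0 = 24)
J(E, C) = -20 - C (J(E, C) = 4 - (C + 24) = 4 - (24 + C) = 4 + (-24 - C) = -20 - C)
(-328 - 1013)**2 + J(571, -1379) = (-328 - 1013)**2 + (-20 - 1*(-1379)) = (-1341)**2 + (-20 + 1379) = 1798281 + 1359 = 1799640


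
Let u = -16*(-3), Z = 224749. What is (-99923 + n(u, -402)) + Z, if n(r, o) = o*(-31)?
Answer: 137288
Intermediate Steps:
u = 48
n(r, o) = -31*o
(-99923 + n(u, -402)) + Z = (-99923 - 31*(-402)) + 224749 = (-99923 + 12462) + 224749 = -87461 + 224749 = 137288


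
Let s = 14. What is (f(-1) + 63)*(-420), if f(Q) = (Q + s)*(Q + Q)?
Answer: -15540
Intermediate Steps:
f(Q) = 2*Q*(14 + Q) (f(Q) = (Q + 14)*(Q + Q) = (14 + Q)*(2*Q) = 2*Q*(14 + Q))
(f(-1) + 63)*(-420) = (2*(-1)*(14 - 1) + 63)*(-420) = (2*(-1)*13 + 63)*(-420) = (-26 + 63)*(-420) = 37*(-420) = -15540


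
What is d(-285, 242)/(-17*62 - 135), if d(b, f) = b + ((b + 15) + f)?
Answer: 313/1189 ≈ 0.26325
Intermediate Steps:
d(b, f) = 15 + f + 2*b (d(b, f) = b + ((15 + b) + f) = b + (15 + b + f) = 15 + f + 2*b)
d(-285, 242)/(-17*62 - 135) = (15 + 242 + 2*(-285))/(-17*62 - 135) = (15 + 242 - 570)/(-1054 - 135) = -313/(-1189) = -313*(-1/1189) = 313/1189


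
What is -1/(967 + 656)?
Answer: -1/1623 ≈ -0.00061614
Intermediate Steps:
-1/(967 + 656) = -1/1623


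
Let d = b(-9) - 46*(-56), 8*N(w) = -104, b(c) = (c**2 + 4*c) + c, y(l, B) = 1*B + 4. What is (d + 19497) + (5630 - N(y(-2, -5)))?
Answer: 27752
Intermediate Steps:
y(l, B) = 4 + B (y(l, B) = B + 4 = 4 + B)
b(c) = c**2 + 5*c
N(w) = -13 (N(w) = (1/8)*(-104) = -13)
d = 2612 (d = -9*(5 - 9) - 46*(-56) = -9*(-4) + 2576 = 36 + 2576 = 2612)
(d + 19497) + (5630 - N(y(-2, -5))) = (2612 + 19497) + (5630 - 1*(-13)) = 22109 + (5630 + 13) = 22109 + 5643 = 27752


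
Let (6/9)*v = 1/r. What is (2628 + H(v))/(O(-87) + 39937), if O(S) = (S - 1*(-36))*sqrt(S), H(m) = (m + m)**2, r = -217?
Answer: 449290890567/6828719451344 + 573749541*I*sqrt(87)/6828719451344 ≈ 0.065794 + 0.00078369*I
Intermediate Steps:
v = -3/434 (v = (3/2)/(-217) = (3/2)*(-1/217) = -3/434 ≈ -0.0069124)
H(m) = 4*m**2 (H(m) = (2*m)**2 = 4*m**2)
O(S) = sqrt(S)*(36 + S) (O(S) = (S + 36)*sqrt(S) = (36 + S)*sqrt(S) = sqrt(S)*(36 + S))
(2628 + H(v))/(O(-87) + 39937) = (2628 + 4*(-3/434)**2)/(sqrt(-87)*(36 - 87) + 39937) = (2628 + 4*(9/188356))/((I*sqrt(87))*(-51) + 39937) = (2628 + 9/47089)/(-51*I*sqrt(87) + 39937) = 123749901/(47089*(39937 - 51*I*sqrt(87)))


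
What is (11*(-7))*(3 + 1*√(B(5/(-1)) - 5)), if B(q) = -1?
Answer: -231 - 77*I*√6 ≈ -231.0 - 188.61*I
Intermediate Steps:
(11*(-7))*(3 + 1*√(B(5/(-1)) - 5)) = (11*(-7))*(3 + 1*√(-1 - 5)) = -77*(3 + 1*√(-6)) = -77*(3 + 1*(I*√6)) = -77*(3 + I*√6) = -231 - 77*I*√6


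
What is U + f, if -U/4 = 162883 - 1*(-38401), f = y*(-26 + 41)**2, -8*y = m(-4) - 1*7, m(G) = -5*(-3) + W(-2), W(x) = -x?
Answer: -3221669/4 ≈ -8.0542e+5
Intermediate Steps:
m(G) = 17 (m(G) = -5*(-3) - 1*(-2) = 15 + 2 = 17)
y = -5/4 (y = -(17 - 1*7)/8 = -(17 - 7)/8 = -1/8*10 = -5/4 ≈ -1.2500)
f = -1125/4 (f = -5*(-26 + 41)**2/4 = -5/4*15**2 = -5/4*225 = -1125/4 ≈ -281.25)
U = -805136 (U = -4*(162883 - 1*(-38401)) = -4*(162883 + 38401) = -4*201284 = -805136)
U + f = -805136 - 1125/4 = -3221669/4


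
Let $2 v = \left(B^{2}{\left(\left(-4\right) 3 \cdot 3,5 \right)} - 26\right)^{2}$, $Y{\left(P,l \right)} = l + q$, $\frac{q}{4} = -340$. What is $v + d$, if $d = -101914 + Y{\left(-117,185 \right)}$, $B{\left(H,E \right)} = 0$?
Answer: $-102751$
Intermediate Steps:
$q = -1360$ ($q = 4 \left(-340\right) = -1360$)
$Y{\left(P,l \right)} = -1360 + l$ ($Y{\left(P,l \right)} = l - 1360 = -1360 + l$)
$d = -103089$ ($d = -101914 + \left(-1360 + 185\right) = -101914 - 1175 = -103089$)
$v = 338$ ($v = \frac{\left(0^{2} - 26\right)^{2}}{2} = \frac{\left(0 - 26\right)^{2}}{2} = \frac{\left(-26\right)^{2}}{2} = \frac{1}{2} \cdot 676 = 338$)
$v + d = 338 - 103089 = -102751$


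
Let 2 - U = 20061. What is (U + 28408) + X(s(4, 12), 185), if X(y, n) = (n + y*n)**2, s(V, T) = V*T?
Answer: 82182574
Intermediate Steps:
U = -20059 (U = 2 - 1*20061 = 2 - 20061 = -20059)
s(V, T) = T*V
X(y, n) = (n + n*y)**2
(U + 28408) + X(s(4, 12), 185) = (-20059 + 28408) + 185**2*(1 + 12*4)**2 = 8349 + 34225*(1 + 48)**2 = 8349 + 34225*49**2 = 8349 + 34225*2401 = 8349 + 82174225 = 82182574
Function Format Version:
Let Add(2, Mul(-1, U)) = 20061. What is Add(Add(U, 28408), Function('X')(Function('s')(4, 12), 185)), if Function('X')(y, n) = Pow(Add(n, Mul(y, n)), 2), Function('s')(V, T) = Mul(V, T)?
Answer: 82182574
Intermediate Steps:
U = -20059 (U = Add(2, Mul(-1, 20061)) = Add(2, -20061) = -20059)
Function('s')(V, T) = Mul(T, V)
Function('X')(y, n) = Pow(Add(n, Mul(n, y)), 2)
Add(Add(U, 28408), Function('X')(Function('s')(4, 12), 185)) = Add(Add(-20059, 28408), Mul(Pow(185, 2), Pow(Add(1, Mul(12, 4)), 2))) = Add(8349, Mul(34225, Pow(Add(1, 48), 2))) = Add(8349, Mul(34225, Pow(49, 2))) = Add(8349, Mul(34225, 2401)) = Add(8349, 82174225) = 82182574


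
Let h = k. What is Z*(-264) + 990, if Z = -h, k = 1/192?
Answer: 7931/8 ≈ 991.38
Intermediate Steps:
k = 1/192 ≈ 0.0052083
h = 1/192 ≈ 0.0052083
Z = -1/192 (Z = -1*1/192 = -1/192 ≈ -0.0052083)
Z*(-264) + 990 = -1/192*(-264) + 990 = 11/8 + 990 = 7931/8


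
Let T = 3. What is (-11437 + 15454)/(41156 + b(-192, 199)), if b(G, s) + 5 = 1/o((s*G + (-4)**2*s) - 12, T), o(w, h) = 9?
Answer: 36153/370360 ≈ 0.097616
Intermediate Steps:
b(G, s) = -44/9 (b(G, s) = -5 + 1/9 = -44/9)
(-11437 + 15454)/(41156 + b(-192, 199)) = (-11437 + 15454)/(41156 - 44/9) = 4017/(370360/9) = 4017*(9/370360) = 36153/370360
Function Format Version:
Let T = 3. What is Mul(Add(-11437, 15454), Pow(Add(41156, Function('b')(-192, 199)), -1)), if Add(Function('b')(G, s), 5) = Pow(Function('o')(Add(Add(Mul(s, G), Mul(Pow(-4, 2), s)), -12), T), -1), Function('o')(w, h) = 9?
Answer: Rational(36153, 370360) ≈ 0.097616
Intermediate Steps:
Function('b')(G, s) = Rational(-44, 9) (Function('b')(G, s) = Add(-5, Pow(9, -1)) = Add(-5, Rational(1, 9)) = Rational(-44, 9))
Mul(Add(-11437, 15454), Pow(Add(41156, Function('b')(-192, 199)), -1)) = Mul(Add(-11437, 15454), Pow(Add(41156, Rational(-44, 9)), -1)) = Mul(4017, Pow(Rational(370360, 9), -1)) = Mul(4017, Rational(9, 370360)) = Rational(36153, 370360)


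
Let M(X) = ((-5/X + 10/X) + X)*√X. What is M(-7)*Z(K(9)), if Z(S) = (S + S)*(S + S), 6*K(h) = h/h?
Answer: -6*I*√7/7 ≈ -2.2678*I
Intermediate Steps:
K(h) = ⅙ (K(h) = (h/h)/6 = (⅙)*1 = ⅙)
Z(S) = 4*S² (Z(S) = (2*S)*(2*S) = 4*S²)
M(X) = √X*(X + 5/X) (M(X) = (5/X + X)*√X = (X + 5/X)*√X = √X*(X + 5/X))
M(-7)*Z(K(9)) = ((5 + (-7)²)/√(-7))*(4*(⅙)²) = ((-I*√7/7)*(5 + 49))*(4*(1/36)) = (-I*√7/7*54)*(⅑) = -54*I*√7/7*(⅑) = -6*I*√7/7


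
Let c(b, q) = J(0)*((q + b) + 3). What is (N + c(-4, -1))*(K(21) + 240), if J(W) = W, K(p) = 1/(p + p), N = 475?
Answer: 4788475/42 ≈ 1.1401e+5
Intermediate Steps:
K(p) = 1/(2*p)
c(b, q) = 0 (c(b, q) = 0*((q + b) + 3) = 0*((b + q) + 3) = 0*(3 + b + q) = 0)
(N + c(-4, -1))*(K(21) + 240) = (475 + 0)*((½)/21 + 240) = 475*((½)*(1/21) + 240) = 475*(1/42 + 240) = 475*(10081/42) = 4788475/42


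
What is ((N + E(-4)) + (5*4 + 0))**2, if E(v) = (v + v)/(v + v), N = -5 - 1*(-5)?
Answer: 441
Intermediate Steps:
N = 0 (N = -5 + 5 = 0)
E(v) = 1 (E(v) = (2*v)/((2*v)) = (2*v)*(1/(2*v)) = 1)
((N + E(-4)) + (5*4 + 0))**2 = ((0 + 1) + (5*4 + 0))**2 = (1 + (20 + 0))**2 = (1 + 20)**2 = 21**2 = 441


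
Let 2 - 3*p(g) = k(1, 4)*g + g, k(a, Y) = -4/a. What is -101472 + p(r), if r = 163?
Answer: -303925/3 ≈ -1.0131e+5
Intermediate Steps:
p(g) = ⅔ + g (p(g) = ⅔ - ((-4/1)*g + g)/3 = ⅔ - ((-4*1)*g + g)/3 = ⅔ - (-4*g + g)/3 = ⅔ - (-1)*g = ⅔ + g)
-101472 + p(r) = -101472 + (⅔ + 163) = -101472 + 491/3 = -303925/3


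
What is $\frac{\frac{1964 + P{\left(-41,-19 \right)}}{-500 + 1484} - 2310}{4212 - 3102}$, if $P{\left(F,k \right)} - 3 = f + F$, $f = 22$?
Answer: $- \frac{567773}{273060} \approx -2.0793$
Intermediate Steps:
$P{\left(F,k \right)} = 25 + F$ ($P{\left(F,k \right)} = 3 + \left(22 + F\right) = 25 + F$)
$\frac{\frac{1964 + P{\left(-41,-19 \right)}}{-500 + 1484} - 2310}{4212 - 3102} = \frac{\frac{1964 + \left(25 - 41\right)}{-500 + 1484} - 2310}{4212 - 3102} = \frac{\frac{1964 - 16}{984} - 2310}{1110} = \left(1948 \cdot \frac{1}{984} - 2310\right) \frac{1}{1110} = \left(\frac{487}{246} - 2310\right) \frac{1}{1110} = \left(- \frac{567773}{246}\right) \frac{1}{1110} = - \frac{567773}{273060}$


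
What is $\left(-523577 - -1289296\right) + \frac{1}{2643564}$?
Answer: $\frac{2024227182517}{2643564} \approx 7.6572 \cdot 10^{5}$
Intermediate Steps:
$\left(-523577 - -1289296\right) + \frac{1}{2643564} = \left(-523577 + 1289296\right) + \frac{1}{2643564} = 765719 + \frac{1}{2643564} = \frac{2024227182517}{2643564}$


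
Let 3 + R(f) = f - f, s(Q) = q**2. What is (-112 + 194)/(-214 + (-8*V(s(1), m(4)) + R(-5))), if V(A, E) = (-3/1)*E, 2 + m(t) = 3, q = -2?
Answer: -82/193 ≈ -0.42487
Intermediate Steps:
s(Q) = 4 (s(Q) = (-2)**2 = 4)
m(t) = 1 (m(t) = -2 + 3 = 1)
V(A, E) = -3*E (V(A, E) = (-3*1)*E = -3*E)
R(f) = -3 (R(f) = -3 + (f - f) = -3 + 0 = -3)
(-112 + 194)/(-214 + (-8*V(s(1), m(4)) + R(-5))) = (-112 + 194)/(-214 + (-(-24) - 3)) = 82/(-214 + (-8*(-3) - 3)) = 82/(-214 + (24 - 3)) = 82/(-214 + 21) = 82/(-193) = 82*(-1/193) = -82/193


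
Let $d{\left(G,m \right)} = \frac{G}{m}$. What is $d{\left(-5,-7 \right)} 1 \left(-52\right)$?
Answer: $- \frac{260}{7} \approx -37.143$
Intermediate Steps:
$d{\left(-5,-7 \right)} 1 \left(-52\right) = - \frac{5}{-7} \cdot 1 \left(-52\right) = \left(-5\right) \left(- \frac{1}{7}\right) \left(-52\right) = \frac{5}{7} \left(-52\right) = - \frac{260}{7}$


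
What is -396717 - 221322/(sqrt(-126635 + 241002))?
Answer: -396717 - 221322*sqrt(114367)/114367 ≈ -3.9737e+5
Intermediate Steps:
-396717 - 221322/(sqrt(-126635 + 241002)) = -396717 - 221322/(sqrt(114367)) = -396717 - 221322*sqrt(114367)/114367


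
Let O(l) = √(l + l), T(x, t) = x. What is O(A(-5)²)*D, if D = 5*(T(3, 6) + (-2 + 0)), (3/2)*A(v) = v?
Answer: 50*√2/3 ≈ 23.570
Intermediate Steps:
A(v) = 2*v/3
D = 5 (D = 5*(3 + (-2 + 0)) = 5*(3 - 2) = 5*1 = 5)
O(l) = √2*√l (O(l) = √(2*l) = √2*√l)
O(A(-5)²)*D = (√2*√(((⅔)*(-5))²))*5 = (√2*√((-10/3)²))*5 = (√2*√(100/9))*5 = (√2*(10/3))*5 = (10*√2/3)*5 = 50*√2/3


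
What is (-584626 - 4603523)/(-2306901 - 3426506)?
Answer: 5188149/5733407 ≈ 0.90490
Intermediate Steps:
(-584626 - 4603523)/(-2306901 - 3426506) = -5188149/(-5733407) = -5188149*(-1/5733407) = 5188149/5733407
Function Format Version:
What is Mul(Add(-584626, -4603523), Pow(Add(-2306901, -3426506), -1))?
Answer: Rational(5188149, 5733407) ≈ 0.90490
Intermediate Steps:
Mul(Add(-584626, -4603523), Pow(Add(-2306901, -3426506), -1)) = Mul(-5188149, Pow(-5733407, -1)) = Mul(-5188149, Rational(-1, 5733407)) = Rational(5188149, 5733407)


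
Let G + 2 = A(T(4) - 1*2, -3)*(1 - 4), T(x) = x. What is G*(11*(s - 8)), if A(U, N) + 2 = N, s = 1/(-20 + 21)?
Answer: -1001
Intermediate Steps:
s = 1 (s = 1/1 = 1)
A(U, N) = -2 + N
G = 13 (G = -2 + (-2 - 3)*(1 - 4) = -2 - 5*(-3) = -2 + 15 = 13)
G*(11*(s - 8)) = 13*(11*(1 - 8)) = 13*(11*(-7)) = 13*(-77) = -1001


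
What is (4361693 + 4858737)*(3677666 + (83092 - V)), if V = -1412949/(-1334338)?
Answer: 23134616223118029825/667169 ≈ 3.4676e+13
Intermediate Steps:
V = 1412949/1334338 (V = -1412949*(-1/1334338) = 1412949/1334338 ≈ 1.0589)
(4361693 + 4858737)*(3677666 + (83092 - V)) = (4361693 + 4858737)*(3677666 + (83092 - 1*1412949/1334338)) = 9220430*(3677666 + (83092 - 1412949/1334338)) = 9220430*(3677666 + 110871400147/1334338) = 9220430*(5018120895255/1334338) = 23134616223118029825/667169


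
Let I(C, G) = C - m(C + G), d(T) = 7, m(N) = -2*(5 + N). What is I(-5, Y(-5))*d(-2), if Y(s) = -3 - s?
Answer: -7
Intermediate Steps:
m(N) = -10 - 2*N
I(C, G) = 10 + 2*G + 3*C (I(C, G) = C - (-10 - 2*(C + G)) = C - (-10 + (-2*C - 2*G)) = C - (-10 - 2*C - 2*G) = C + (10 + 2*C + 2*G) = 10 + 2*G + 3*C)
I(-5, Y(-5))*d(-2) = (10 + 2*(-3 - 1*(-5)) + 3*(-5))*7 = (10 + 2*(-3 + 5) - 15)*7 = (10 + 2*2 - 15)*7 = (10 + 4 - 15)*7 = -1*7 = -7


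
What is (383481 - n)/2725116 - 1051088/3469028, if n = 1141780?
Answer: -1373724297395/2363375926812 ≈ -0.58125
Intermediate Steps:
(383481 - n)/2725116 - 1051088/3469028 = (383481 - 1*1141780)/2725116 - 1051088/3469028 = (383481 - 1141780)*(1/2725116) - 1051088*1/3469028 = -758299*1/2725116 - 262772/867257 = -758299/2725116 - 262772/867257 = -1373724297395/2363375926812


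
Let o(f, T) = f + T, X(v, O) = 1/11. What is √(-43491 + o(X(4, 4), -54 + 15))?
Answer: I*√5267119/11 ≈ 208.64*I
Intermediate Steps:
X(v, O) = 1/11
o(f, T) = T + f
√(-43491 + o(X(4, 4), -54 + 15)) = √(-43491 + ((-54 + 15) + 1/11)) = √(-43491 + (-39 + 1/11)) = √(-43491 - 428/11) = √(-478829/11) = I*√5267119/11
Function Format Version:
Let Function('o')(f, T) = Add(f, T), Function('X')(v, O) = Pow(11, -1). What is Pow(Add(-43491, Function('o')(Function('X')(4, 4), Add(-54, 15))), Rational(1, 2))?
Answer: Mul(Rational(1, 11), I, Pow(5267119, Rational(1, 2))) ≈ Mul(208.64, I)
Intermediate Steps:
Function('X')(v, O) = Rational(1, 11)
Function('o')(f, T) = Add(T, f)
Pow(Add(-43491, Function('o')(Function('X')(4, 4), Add(-54, 15))), Rational(1, 2)) = Pow(Add(-43491, Add(Add(-54, 15), Rational(1, 11))), Rational(1, 2)) = Pow(Add(-43491, Add(-39, Rational(1, 11))), Rational(1, 2)) = Pow(Add(-43491, Rational(-428, 11)), Rational(1, 2)) = Pow(Rational(-478829, 11), Rational(1, 2)) = Mul(Rational(1, 11), I, Pow(5267119, Rational(1, 2)))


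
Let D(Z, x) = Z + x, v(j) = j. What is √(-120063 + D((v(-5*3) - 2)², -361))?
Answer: I*√120135 ≈ 346.6*I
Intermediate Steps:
√(-120063 + D((v(-5*3) - 2)², -361)) = √(-120063 + ((-5*3 - 2)² - 361)) = √(-120063 + ((-15 - 2)² - 361)) = √(-120063 + ((-17)² - 361)) = √(-120063 + (289 - 361)) = √(-120063 - 72) = √(-120135) = I*√120135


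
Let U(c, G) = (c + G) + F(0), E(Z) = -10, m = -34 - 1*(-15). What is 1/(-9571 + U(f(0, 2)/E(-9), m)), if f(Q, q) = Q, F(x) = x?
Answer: -1/9590 ≈ -0.00010428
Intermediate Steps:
m = -19 (m = -34 + 15 = -19)
U(c, G) = G + c (U(c, G) = (c + G) + 0 = (G + c) + 0 = G + c)
1/(-9571 + U(f(0, 2)/E(-9), m)) = 1/(-9571 + (-19 + 0/(-10))) = 1/(-9571 + (-19 + 0*(-⅒))) = 1/(-9571 + (-19 + 0)) = 1/(-9571 - 19) = 1/(-9590) = -1/9590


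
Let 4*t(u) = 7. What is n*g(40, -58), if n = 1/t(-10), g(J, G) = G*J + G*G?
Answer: 4176/7 ≈ 596.57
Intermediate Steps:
g(J, G) = G² + G*J (g(J, G) = G*J + G² = G² + G*J)
t(u) = 7/4 (t(u) = (¼)*7 = 7/4)
n = 4/7 (n = 1/(7/4) = 4/7 ≈ 0.57143)
n*g(40, -58) = 4*(-58*(-58 + 40))/7 = 4*(-58*(-18))/7 = (4/7)*1044 = 4176/7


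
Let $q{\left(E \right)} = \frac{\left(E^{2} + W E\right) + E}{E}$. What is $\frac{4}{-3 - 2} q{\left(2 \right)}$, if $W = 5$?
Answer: $- \frac{32}{5} \approx -6.4$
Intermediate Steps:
$q{\left(E \right)} = \frac{E^{2} + 6 E}{E}$ ($q{\left(E \right)} = \frac{\left(E^{2} + 5 E\right) + E}{E} = \frac{E^{2} + 6 E}{E}$)
$\frac{4}{-3 - 2} q{\left(2 \right)} = \frac{4}{-3 - 2} \left(6 + 2\right) = \frac{4}{-5} \cdot 8 = 4 \left(- \frac{1}{5}\right) 8 = \left(- \frac{4}{5}\right) 8 = - \frac{32}{5}$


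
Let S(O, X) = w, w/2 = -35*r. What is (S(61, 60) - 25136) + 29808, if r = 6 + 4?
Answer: 3972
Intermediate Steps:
r = 10
w = -700 (w = 2*(-35*10) = 2*(-350) = -700)
S(O, X) = -700
(S(61, 60) - 25136) + 29808 = (-700 - 25136) + 29808 = -25836 + 29808 = 3972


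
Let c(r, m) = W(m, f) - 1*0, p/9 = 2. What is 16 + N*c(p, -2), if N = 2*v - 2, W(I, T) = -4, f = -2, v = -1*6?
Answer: 72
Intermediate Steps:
p = 18 (p = 9*2 = 18)
v = -6
N = -14 (N = 2*(-6) - 2 = -12 - 2 = -14)
c(r, m) = -4 (c(r, m) = -4 - 1*0 = -4 + 0 = -4)
16 + N*c(p, -2) = 16 - 14*(-4) = 16 + 56 = 72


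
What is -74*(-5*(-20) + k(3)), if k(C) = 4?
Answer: -7696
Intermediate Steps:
-74*(-5*(-20) + k(3)) = -74*(-5*(-20) + 4) = -74*(100 + 4) = -74*104 = -7696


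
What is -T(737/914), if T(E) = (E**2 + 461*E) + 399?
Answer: -644404071/835396 ≈ -771.38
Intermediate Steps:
T(E) = 399 + E**2 + 461*E
-T(737/914) = -(399 + (737/914)**2 + 461*(737/914)) = -(399 + 543169/835396 + 339757/914) = -1*644404071/835396 = -644404071/835396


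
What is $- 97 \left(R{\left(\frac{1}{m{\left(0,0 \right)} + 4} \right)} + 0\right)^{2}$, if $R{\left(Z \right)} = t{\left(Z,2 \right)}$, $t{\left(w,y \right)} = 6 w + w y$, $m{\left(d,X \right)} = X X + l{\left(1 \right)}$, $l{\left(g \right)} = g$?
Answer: $- \frac{6208}{25} \approx -248.32$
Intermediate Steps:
$m{\left(d,X \right)} = 1 + X^{2}$ ($m{\left(d,X \right)} = X X + 1 = X^{2} + 1 = 1 + X^{2}$)
$R{\left(Z \right)} = 8 Z$ ($R{\left(Z \right)} = Z \left(6 + 2\right) = Z 8 = 8 Z$)
$- 97 \left(R{\left(\frac{1}{m{\left(0,0 \right)} + 4} \right)} + 0\right)^{2} = - 97 \left(\frac{8}{\left(1 + 0^{2}\right) + 4} + 0\right)^{2} = - 97 \left(\frac{8}{\left(1 + 0\right) + 4} + 0\right)^{2} = - 97 \left(\frac{8}{1 + 4} + 0\right)^{2} = - 97 \left(\frac{8}{5} + 0\right)^{2} = - 97 \left(\frac{8}{5}\right)^{2} = \left(-97\right) \frac{64}{25} = - \frac{6208}{25}$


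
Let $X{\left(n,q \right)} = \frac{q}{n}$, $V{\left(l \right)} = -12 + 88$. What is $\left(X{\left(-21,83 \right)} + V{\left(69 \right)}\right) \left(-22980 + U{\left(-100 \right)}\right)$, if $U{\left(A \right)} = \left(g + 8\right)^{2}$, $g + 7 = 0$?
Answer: $- \frac{34767227}{21} \approx -1.6556 \cdot 10^{6}$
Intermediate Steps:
$g = -7$ ($g = -7 + 0 = -7$)
$V{\left(l \right)} = 76$
$U{\left(A \right)} = 1$ ($U{\left(A \right)} = \left(-7 + 8\right)^{2} = 1^{2} = 1$)
$\left(X{\left(-21,83 \right)} + V{\left(69 \right)}\right) \left(-22980 + U{\left(-100 \right)}\right) = \left(\frac{83}{-21} + 76\right) \left(-22980 + 1\right) = \left(83 \left(- \frac{1}{21}\right) + 76\right) \left(-22979\right) = \left(- \frac{83}{21} + 76\right) \left(-22979\right) = \frac{1513}{21} \left(-22979\right) = - \frac{34767227}{21}$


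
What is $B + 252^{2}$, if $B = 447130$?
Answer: $510634$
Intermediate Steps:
$B + 252^{2} = 447130 + 252^{2} = 447130 + 63504 = 510634$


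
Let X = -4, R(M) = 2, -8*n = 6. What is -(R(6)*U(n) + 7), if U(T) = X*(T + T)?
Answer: -19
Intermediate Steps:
n = -¾ (n = -⅛*6 = -¾ ≈ -0.75000)
U(T) = -8*T (U(T) = -4*(T + T) = -8*T)
-(R(6)*U(n) + 7) = -(2*(-8*(-¾)) + 7) = -(2*6 + 7) = -(12 + 7) = -1*19 = -19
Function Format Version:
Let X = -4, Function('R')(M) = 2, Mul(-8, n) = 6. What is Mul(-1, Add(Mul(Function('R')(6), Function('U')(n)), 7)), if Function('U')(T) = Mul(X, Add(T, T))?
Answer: -19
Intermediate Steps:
n = Rational(-3, 4) (n = Mul(Rational(-1, 8), 6) = Rational(-3, 4) ≈ -0.75000)
Function('U')(T) = Mul(-8, T) (Function('U')(T) = Mul(-4, Add(T, T)) = Mul(-4, Mul(2, T)) = Mul(-8, T))
Mul(-1, Add(Mul(Function('R')(6), Function('U')(n)), 7)) = Mul(-1, Add(Mul(2, Mul(-8, Rational(-3, 4))), 7)) = Mul(-1, Add(Mul(2, 6), 7)) = Mul(-1, Add(12, 7)) = Mul(-1, 19) = -19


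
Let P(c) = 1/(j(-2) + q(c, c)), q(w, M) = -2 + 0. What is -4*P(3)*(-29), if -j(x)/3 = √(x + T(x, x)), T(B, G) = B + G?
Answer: -4 + 6*I*√6 ≈ -4.0 + 14.697*I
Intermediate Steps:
j(x) = -3*√3*√x (j(x) = -3*√(x + (x + x)) = -3*√(x + 2*x) = -3*√3*√x)
q(w, M) = -2
P(c) = 1/(-2 - 3*I*√6) (P(c) = 1/(-3*√3*√(-2) - 2) = 1/(-3*√3*I*√2 - 2) = 1/(-3*I*√6 - 2) = 1/(-2 - 3*I*√6))
-4*P(3)*(-29) = -4*I/(-2*I + 3*√6)*(-29) = 116*I/(-2*I + 3*√6)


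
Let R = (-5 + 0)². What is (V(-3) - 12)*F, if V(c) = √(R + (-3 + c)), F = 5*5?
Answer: -300 + 25*√19 ≈ -191.03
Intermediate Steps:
F = 25
R = 25 (R = (-5)² = 25)
V(c) = √(22 + c) (V(c) = √(25 + (-3 + c)) = √(22 + c))
(V(-3) - 12)*F = (√(22 - 3) - 12)*25 = (√19 - 12)*25 = (-12 + √19)*25 = -300 + 25*√19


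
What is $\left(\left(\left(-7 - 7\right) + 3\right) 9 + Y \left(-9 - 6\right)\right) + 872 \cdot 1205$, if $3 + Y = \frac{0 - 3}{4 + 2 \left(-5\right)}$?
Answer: $\frac{2101397}{2} \approx 1.0507 \cdot 10^{6}$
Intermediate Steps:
$Y = - \frac{5}{2}$ ($Y = -3 + \frac{0 - 3}{4 + 2 \left(-5\right)} = -3 - \frac{3}{4 - 10} = -3 - \frac{3}{-6} = -3 - - \frac{1}{2} = -3 + \frac{1}{2} = - \frac{5}{2} \approx -2.5$)
$\left(\left(\left(-7 - 7\right) + 3\right) 9 + Y \left(-9 - 6\right)\right) + 872 \cdot 1205 = \left(\left(\left(-7 - 7\right) + 3\right) 9 - \frac{5 \left(-9 - 6\right)}{2}\right) + 872 \cdot 1205 = \left(\left(\left(-7 - 7\right) + 3\right) 9 - - \frac{75}{2}\right) + 1050760 = \left(\left(-14 + 3\right) 9 + \frac{75}{2}\right) + 1050760 = \left(\left(-11\right) 9 + \frac{75}{2}\right) + 1050760 = \left(-99 + \frac{75}{2}\right) + 1050760 = - \frac{123}{2} + 1050760 = \frac{2101397}{2}$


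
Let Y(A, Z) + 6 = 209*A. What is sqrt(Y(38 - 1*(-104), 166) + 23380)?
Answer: 2*sqrt(13263) ≈ 230.33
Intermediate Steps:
Y(A, Z) = -6 + 209*A
sqrt(Y(38 - 1*(-104), 166) + 23380) = sqrt((-6 + 209*(38 - 1*(-104))) + 23380) = sqrt((-6 + 209*(38 + 104)) + 23380) = sqrt((-6 + 209*142) + 23380) = sqrt((-6 + 29678) + 23380) = sqrt(29672 + 23380) = sqrt(53052) = 2*sqrt(13263)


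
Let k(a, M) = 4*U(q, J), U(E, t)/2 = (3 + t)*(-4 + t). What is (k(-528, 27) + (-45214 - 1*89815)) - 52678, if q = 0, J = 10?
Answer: -187083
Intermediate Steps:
U(E, t) = 2*(-4 + t)*(3 + t) (U(E, t) = 2*((3 + t)*(-4 + t)) = 2*((-4 + t)*(3 + t)) = 2*(-4 + t)*(3 + t))
k(a, M) = 624 (k(a, M) = 4*(-24 - 2*10 + 2*10**2) = 4*(-24 - 20 + 2*100) = 4*(-24 - 20 + 200) = 4*156 = 624)
(k(-528, 27) + (-45214 - 1*89815)) - 52678 = (624 + (-45214 - 1*89815)) - 52678 = (624 + (-45214 - 89815)) - 52678 = (624 - 135029) - 52678 = -134405 - 52678 = -187083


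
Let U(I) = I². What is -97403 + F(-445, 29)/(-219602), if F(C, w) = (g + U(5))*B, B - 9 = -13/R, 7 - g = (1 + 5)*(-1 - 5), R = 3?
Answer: -32084840885/329403 ≈ -97403.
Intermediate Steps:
g = 43 (g = 7 - (1 + 5)*(-1 - 5) = 7 - 6*(-6) = 7 - 1*(-36) = 7 + 36 = 43)
B = 14/3 (B = 9 - 13/3 = 14/3 ≈ 4.6667)
F(C, w) = 952/3 (F(C, w) = (43 + 5²)*(14/3) = (43 + 25)*(14/3) = 68*(14/3) = 952/3)
-97403 + F(-445, 29)/(-219602) = -97403 + (952/3)/(-219602) = -97403 + (952/3)*(-1/219602) = -97403 - 476/329403 = -32084840885/329403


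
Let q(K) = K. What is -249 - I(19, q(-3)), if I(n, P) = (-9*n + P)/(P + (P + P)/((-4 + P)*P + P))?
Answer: -1506/5 ≈ -301.20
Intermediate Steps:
I(n, P) = (P - 9*n)/(P + 2*P/(P + P*(-4 + P))) (I(n, P) = (P - 9*n)/(P + (2*P)/(P*(-4 + P) + P)) = (P - 9*n)/(P + (2*P)/(P + P*(-4 + P))) = (P - 9*n)/(P + 2*P/(P + P*(-4 + P))))
-249 - I(19, q(-3)) = -249 - ((-3)**2 - 3*(-3) + 27*19 - 9*(-3)*19)/(2 + (-3)**2 - 3*(-3)) = -249 - (9 + 9 + 513 + 513)/(2 + 9 + 9) = -249 - 1044/20 = -249 - 1*261/5 = -249 - 261/5 = -1506/5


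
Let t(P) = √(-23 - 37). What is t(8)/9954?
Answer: I*√15/4977 ≈ 0.00077818*I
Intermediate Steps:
t(P) = 2*I*√15 (t(P) = √(-60) = 2*I*√15)
t(8)/9954 = (2*I*√15)/9954 = (2*I*√15)*(1/9954) = I*√15/4977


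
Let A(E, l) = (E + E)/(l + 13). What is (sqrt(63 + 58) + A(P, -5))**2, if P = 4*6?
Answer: 289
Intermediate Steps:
P = 24
A(E, l) = 2*E/(13 + l) (A(E, l) = (2*E)/(13 + l) = 2*E/(13 + l))
(sqrt(63 + 58) + A(P, -5))**2 = (sqrt(63 + 58) + 2*24/(13 - 5))**2 = (sqrt(121) + 2*24/8)**2 = (11 + 2*24*(1/8))**2 = (11 + 6)**2 = 17**2 = 289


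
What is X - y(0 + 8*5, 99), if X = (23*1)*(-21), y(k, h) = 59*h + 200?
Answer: -6524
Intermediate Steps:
y(k, h) = 200 + 59*h
X = -483 (X = 23*(-21) = -483)
X - y(0 + 8*5, 99) = -483 - (200 + 59*99) = -483 - (200 + 5841) = -483 - 1*6041 = -483 - 6041 = -6524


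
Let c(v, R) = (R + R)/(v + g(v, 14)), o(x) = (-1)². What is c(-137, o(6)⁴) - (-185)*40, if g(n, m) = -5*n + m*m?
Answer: 2752801/372 ≈ 7400.0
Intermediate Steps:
g(n, m) = m² - 5*n (g(n, m) = -5*n + m² = m² - 5*n)
o(x) = 1
c(v, R) = 2*R/(196 - 4*v) (c(v, R) = (R + R)/(v + (14² - 5*v)) = (2*R)/(v + (196 - 5*v)) = (2*R)/(196 - 4*v) = 2*R/(196 - 4*v))
c(-137, o(6)⁴) - (-185)*40 = -1*1⁴/(-98 + 2*(-137)) - (-185)*40 = -1*1/(-98 - 274) - 1*(-7400) = -1*1/(-372) + 7400 = -1*1*(-1/372) + 7400 = 1/372 + 7400 = 2752801/372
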